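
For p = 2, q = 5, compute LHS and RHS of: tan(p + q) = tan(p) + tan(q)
LHS = tan(2 + 5) = tan(7) ≈ 0.8714
RHS = tan(2) + tan(5) ≈ -5.566

LHS ≠ RHS (they differ by about 6.437), so the equation does not hold here.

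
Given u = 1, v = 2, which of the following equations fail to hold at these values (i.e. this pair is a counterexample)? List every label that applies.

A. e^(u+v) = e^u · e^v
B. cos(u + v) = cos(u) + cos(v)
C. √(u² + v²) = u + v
Evaluating each claim at the given values:
A. LHS = e^3 ≈ 20.09, RHS = e^3 ≈ 20.09 → holds here (LHS = RHS)
B. LHS = cos(3) ≈ -0.99, RHS = cos(2) + cos(1) ≈ 0.1242 → fails here (LHS ≠ RHS)
C. LHS = √(5) ≈ 2.236, RHS = 3 → fails here (LHS ≠ RHS)

Answer: B, C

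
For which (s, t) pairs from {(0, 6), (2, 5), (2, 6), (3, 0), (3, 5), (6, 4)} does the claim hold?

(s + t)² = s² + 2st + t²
Testing each pair:
(0, 6): LHS = 36, RHS = 36 → holds
(2, 5): LHS = 49, RHS = 49 → holds
(2, 6): LHS = 64, RHS = 64 → holds
(3, 0): LHS = 9, RHS = 9 → holds
(3, 5): LHS = 64, RHS = 64 → holds
(6, 4): LHS = 100, RHS = 100 → holds

Every pair satisfies the claim.

Answer: All pairs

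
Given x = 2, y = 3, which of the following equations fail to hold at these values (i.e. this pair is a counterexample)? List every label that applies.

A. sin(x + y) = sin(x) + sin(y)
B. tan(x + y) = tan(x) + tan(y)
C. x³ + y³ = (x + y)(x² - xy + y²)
A, B

Evaluating each claim at the given values:
A. LHS = sin(5) ≈ -0.9589, RHS = sin(3) + sin(2) ≈ 1.05 → fails here (LHS ≠ RHS)
B. LHS = tan(5) ≈ -3.381, RHS = tan(2) + tan(3) ≈ -2.328 → fails here (LHS ≠ RHS)
C. LHS = 35, RHS = 35 → holds here (LHS = RHS)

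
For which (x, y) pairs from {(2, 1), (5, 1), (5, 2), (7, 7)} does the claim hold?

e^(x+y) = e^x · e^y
Testing each pair:
(2, 1): LHS = e^3 ≈ 20.09, RHS = e^3 ≈ 20.09 → holds
(5, 1): LHS = e^6 ≈ 403.4, RHS = e^6 ≈ 403.4 → holds
(5, 2): LHS = e^7 ≈ 1097, RHS = e^7 ≈ 1097 → holds
(7, 7): LHS = e^14 ≈ 1202604.3, RHS = e^14 ≈ 1202604.3 → holds

Every pair satisfies the claim.

Answer: All pairs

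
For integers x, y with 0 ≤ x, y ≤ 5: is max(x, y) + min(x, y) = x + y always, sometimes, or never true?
Always true

The identity holds for every pair in the range. For instance at (x, y) = (2, 4): both sides equal 6.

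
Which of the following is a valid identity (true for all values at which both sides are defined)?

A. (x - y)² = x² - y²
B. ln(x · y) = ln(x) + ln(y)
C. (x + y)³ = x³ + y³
A: fails at (4, 6) — LHS = 4, RHS = -20.
B: holds — e.g. at (5, 8), both sides equal ln(40) ≈ 3.689.
C: fails at (1, 3) — LHS = 64, RHS = 28.

Answer: B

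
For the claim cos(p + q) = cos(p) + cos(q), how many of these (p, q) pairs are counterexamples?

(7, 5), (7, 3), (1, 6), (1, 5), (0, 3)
Testing each pair:
(7, 5): LHS = cos(12) ≈ 0.8439, RHS = cos(5) + cos(7) ≈ 1.038 → counterexample
(7, 3): LHS = cos(10) ≈ -0.8391, RHS = cos(3) + cos(7) ≈ -0.2361 → counterexample
(1, 6): LHS = cos(7) ≈ 0.7539, RHS = cos(1) + cos(6) ≈ 1.5 → counterexample
(1, 5): LHS = cos(6) ≈ 0.9602, RHS = cos(5) + cos(1) ≈ 0.824 → counterexample
(0, 3): LHS = cos(3) ≈ -0.99, RHS = cos(3) + 1 ≈ 0.01001 → counterexample

That makes 5 counterexamples.

Answer: 5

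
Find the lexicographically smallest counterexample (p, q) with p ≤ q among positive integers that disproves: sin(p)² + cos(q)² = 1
(p, q) = (1, 2)

At (1, 1): both sides equal 1, so it holds there.

Substituting (1, 2) into the claim:
LHS = sin(1)² + cos(2)² ≈ 0.8813
RHS = 1

Since LHS ≠ RHS, this pair disproves the claim, and no lexicographically smaller pair (p ≤ q, positive integers) does.

For instance (5, 8) is also a counterexample (LHS = cos(8)² + sin(5)² ≈ 0.9407, RHS = 1), but it's lexicographically larger.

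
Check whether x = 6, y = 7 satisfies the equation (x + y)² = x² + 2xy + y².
Holds

Substituting x = 6, y = 7:

LHS = (6 + 7)² = 169
RHS = 6² + 2·6·7 + 7² = 169

LHS = RHS, so the equation holds at this point.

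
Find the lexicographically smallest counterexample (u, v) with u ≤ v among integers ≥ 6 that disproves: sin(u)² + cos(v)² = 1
(u, v) = (6, 7)

At (6, 6): both sides equal 1, so it holds there.

Substituting (6, 7) into the claim:
LHS = sin(6)² + cos(7)² ≈ 0.6464
RHS = 1

Since LHS ≠ RHS, this pair disproves the claim, and no lexicographically smaller pair (u ≤ v, integers ≥ 6) does.

For instance (8, 12) is also a counterexample (LHS = cos(12)² + sin(8)² ≈ 1.691, RHS = 1), but it's lexicographically larger.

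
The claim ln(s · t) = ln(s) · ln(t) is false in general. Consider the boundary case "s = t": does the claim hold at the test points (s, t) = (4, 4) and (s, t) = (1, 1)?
Only at (1, 1)

At (4, 4): LHS = ln(16) ≈ 2.773 ≠ RHS = ln(4)² ≈ 1.922
At (1, 1): LHS = 0, RHS = 0 → equal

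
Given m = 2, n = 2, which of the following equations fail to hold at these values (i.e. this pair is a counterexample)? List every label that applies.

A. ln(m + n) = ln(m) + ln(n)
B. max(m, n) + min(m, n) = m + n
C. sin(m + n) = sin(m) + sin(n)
Evaluating each claim at the given values:
A. LHS = ln(4) ≈ 1.386, RHS = 2·ln(2) ≈ 1.386 → holds here (LHS = RHS)
B. LHS = 4, RHS = 4 → holds here (LHS = RHS)
C. LHS = sin(4) ≈ -0.7568, RHS = 2·sin(2) ≈ 1.819 → fails here (LHS ≠ RHS)

Answer: C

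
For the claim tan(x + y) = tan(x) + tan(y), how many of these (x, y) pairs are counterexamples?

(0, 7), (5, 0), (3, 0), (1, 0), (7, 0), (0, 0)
0

Testing each pair:
(0, 7): LHS = tan(7) ≈ 0.8714, RHS = tan(7) ≈ 0.8714 → satisfies claim
(5, 0): LHS = tan(5) ≈ -3.381, RHS = tan(5) ≈ -3.381 → satisfies claim
(3, 0): LHS = tan(3) ≈ -0.1425, RHS = tan(3) ≈ -0.1425 → satisfies claim
(1, 0): LHS = tan(1) ≈ 1.557, RHS = tan(1) ≈ 1.557 → satisfies claim
(7, 0): LHS = tan(7) ≈ 0.8714, RHS = tan(7) ≈ 0.8714 → satisfies claim
(0, 0): LHS = 0, RHS = 0 → satisfies claim

That makes 0 counterexamples.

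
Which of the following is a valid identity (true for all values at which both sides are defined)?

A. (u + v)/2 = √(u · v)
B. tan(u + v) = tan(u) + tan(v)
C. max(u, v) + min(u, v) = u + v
A: fails at (6, 7) — LHS = 13/2, RHS = √(42) ≈ 6.481.
B: fails at (1, 4) — LHS = tan(5) ≈ -3.381, RHS = tan(4) + tan(1) ≈ 2.715.
C: holds — e.g. at (3, 4), both sides equal 7.

Answer: C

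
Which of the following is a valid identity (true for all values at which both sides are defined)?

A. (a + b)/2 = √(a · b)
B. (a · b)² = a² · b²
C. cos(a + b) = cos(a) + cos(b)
A: fails at (3, 4) — LHS = 7/2, RHS = 2·√(3) ≈ 3.464.
B: holds — e.g. at (0, 1), both sides equal 0.
C: fails at (1, 5) — LHS = cos(6) ≈ 0.9602, RHS = cos(5) + cos(1) ≈ 0.824.

Answer: B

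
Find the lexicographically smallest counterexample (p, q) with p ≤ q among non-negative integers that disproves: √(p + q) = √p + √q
(p, q) = (1, 1)

At (0, 1): both sides equal 1, so it holds there.

Substituting (1, 1) into the claim:
LHS = √(1 + 1) = √(2) ≈ 1.414
RHS = √1 + √1 = 2

Since LHS ≠ RHS, this pair disproves the claim, and no lexicographically smaller pair (p ≤ q, non-negative integers) does.

For instance (6, 7) is also a counterexample (LHS = √(13) ≈ 3.606, RHS = √(6) + √(7) ≈ 5.095), but it's lexicographically larger.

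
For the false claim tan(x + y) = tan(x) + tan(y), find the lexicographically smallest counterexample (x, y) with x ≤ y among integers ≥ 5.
(x, y) = (5, 5)

Substituting (5, 5) into the claim:
LHS = tan(5 + 5) = tan(10) ≈ 0.6484
RHS = tan(5) + tan(5) = 2·tan(5) ≈ -6.761

Since LHS ≠ RHS, this pair disproves the claim, and no lexicographically smaller pair (x ≤ y, integers ≥ 5) does.

For instance (8, 9) is also a counterexample (LHS = tan(17) ≈ 3.494, RHS = tan(8) + tan(9) ≈ -7.252), but it's lexicographically larger.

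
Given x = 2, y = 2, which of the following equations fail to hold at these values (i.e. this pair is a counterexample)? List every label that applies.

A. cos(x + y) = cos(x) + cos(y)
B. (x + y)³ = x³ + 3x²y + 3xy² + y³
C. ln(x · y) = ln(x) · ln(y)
Evaluating each claim at the given values:
A. LHS = cos(4) ≈ -0.6536, RHS = 2·cos(2) ≈ -0.8323 → fails here (LHS ≠ RHS)
B. LHS = 64, RHS = 64 → holds here (LHS = RHS)
C. LHS = ln(4) ≈ 1.386, RHS = ln(2)² ≈ 0.4805 → fails here (LHS ≠ RHS)

Answer: A, C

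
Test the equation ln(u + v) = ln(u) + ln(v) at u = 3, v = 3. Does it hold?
Fails

Substituting u = 3, v = 3:

LHS = ln(3 + 3) = ln(6) ≈ 1.792
RHS = ln(3) + ln(3) = 2·ln(3) ≈ 2.197

LHS ≠ RHS, so the equation does not hold at this point.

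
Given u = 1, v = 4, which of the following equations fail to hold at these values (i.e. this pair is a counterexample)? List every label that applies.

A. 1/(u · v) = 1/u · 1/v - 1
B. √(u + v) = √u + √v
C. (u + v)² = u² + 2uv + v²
Evaluating each claim at the given values:
A. LHS = 1/4, RHS = -3/4 → fails here (LHS ≠ RHS)
B. LHS = √(5) ≈ 2.236, RHS = 3 → fails here (LHS ≠ RHS)
C. LHS = 25, RHS = 25 → holds here (LHS = RHS)

Answer: A, B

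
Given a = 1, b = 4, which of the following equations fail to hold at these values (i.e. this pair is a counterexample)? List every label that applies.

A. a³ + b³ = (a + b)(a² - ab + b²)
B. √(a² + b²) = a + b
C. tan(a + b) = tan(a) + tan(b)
Evaluating each claim at the given values:
A. LHS = 65, RHS = 65 → holds here (LHS = RHS)
B. LHS = √(17) ≈ 4.123, RHS = 5 → fails here (LHS ≠ RHS)
C. LHS = tan(5) ≈ -3.381, RHS = tan(4) + tan(1) ≈ 2.715 → fails here (LHS ≠ RHS)

Answer: B, C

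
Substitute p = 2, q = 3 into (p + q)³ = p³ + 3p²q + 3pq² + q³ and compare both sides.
LHS = (2 + 3)³ = 125
RHS = 2³ + 3·2²·3 + 3·2·3² + 3³ = 125

LHS = RHS: the two sides agree.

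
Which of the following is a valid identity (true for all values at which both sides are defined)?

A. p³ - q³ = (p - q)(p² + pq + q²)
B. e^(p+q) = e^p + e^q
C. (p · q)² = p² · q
A: holds — e.g. at (2, 4), both sides equal -56.
B: fails at (2, 2) — LHS = e^4 ≈ 54.6, RHS = 2·e^2 ≈ 14.78.
C: fails at (1, 3) — LHS = 9, RHS = 3.

Answer: A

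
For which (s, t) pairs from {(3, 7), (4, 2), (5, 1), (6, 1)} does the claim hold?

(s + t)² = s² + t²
None

Testing each pair:
(3, 7): LHS = 100, RHS = 58 → fails
(4, 2): LHS = 36, RHS = 20 → fails
(5, 1): LHS = 36, RHS = 26 → fails
(6, 1): LHS = 49, RHS = 37 → fails

No pair satisfies the claim.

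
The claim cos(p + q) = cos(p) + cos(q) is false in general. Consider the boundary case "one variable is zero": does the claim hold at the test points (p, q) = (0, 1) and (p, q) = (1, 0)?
No, fails at both test points

At (0, 1): LHS = cos(1) ≈ 0.5403 ≠ RHS = cos(1) + 1 ≈ 1.54
At (1, 0): LHS = cos(1) ≈ 0.5403 ≠ RHS = cos(1) + 1 ≈ 1.54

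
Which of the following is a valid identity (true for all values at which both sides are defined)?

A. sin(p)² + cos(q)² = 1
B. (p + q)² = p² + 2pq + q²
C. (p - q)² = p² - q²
A: fails at (0, 1) — LHS = cos(1)² ≈ 0.2919, RHS = 1.
B: holds — e.g. at (0, 1), both sides equal 1.
C: fails at (1, 4) — LHS = 9, RHS = -15.

Answer: B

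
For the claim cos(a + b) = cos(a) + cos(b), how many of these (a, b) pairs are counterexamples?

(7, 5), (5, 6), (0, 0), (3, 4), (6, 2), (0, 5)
Testing each pair:
(7, 5): LHS = cos(12) ≈ 0.8439, RHS = cos(5) + cos(7) ≈ 1.038 → counterexample
(5, 6): LHS = cos(11) ≈ 0.004426, RHS = cos(5) + cos(6) ≈ 1.244 → counterexample
(0, 0): LHS = 1, RHS = 2 → counterexample
(3, 4): LHS = cos(7) ≈ 0.7539, RHS = cos(3) + cos(4) ≈ -1.644 → counterexample
(6, 2): LHS = cos(8) ≈ -0.1455, RHS = cos(2) + cos(6) ≈ 0.544 → counterexample
(0, 5): LHS = cos(5) ≈ 0.2837, RHS = cos(5) + 1 ≈ 1.284 → counterexample

That makes 6 counterexamples.

Answer: 6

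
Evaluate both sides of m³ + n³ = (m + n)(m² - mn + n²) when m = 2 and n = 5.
LHS = 2³ + 5³ = 133
RHS = (2 + 5)(2² - 2·5 + 5²) = 133

LHS = RHS: the two sides agree.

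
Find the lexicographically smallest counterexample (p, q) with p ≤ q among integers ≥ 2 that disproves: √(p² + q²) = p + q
(p, q) = (2, 2)

Substituting (2, 2) into the claim:
LHS = √(2² + 2²) = 2·√(2) ≈ 2.828
RHS = 2 + 2 = 4

Since LHS ≠ RHS, this pair disproves the claim, and no lexicographically smaller pair (p ≤ q, integers ≥ 2) does.

For instance (5, 9) is also a counterexample (LHS = √(106) ≈ 10.3, RHS = 14), but it's lexicographically larger.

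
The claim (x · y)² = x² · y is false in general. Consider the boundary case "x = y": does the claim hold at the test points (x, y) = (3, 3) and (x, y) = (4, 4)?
No, fails at both test points

At (3, 3): LHS = 81 ≠ RHS = 27
At (4, 4): LHS = 256 ≠ RHS = 64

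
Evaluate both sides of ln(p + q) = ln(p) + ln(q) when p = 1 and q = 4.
LHS = ln(1 + 4) = ln(5) ≈ 1.609
RHS = ln(1) + ln(4) = ln(4) ≈ 1.386

LHS ≠ RHS (they differ by about 0.2231), so the equation does not hold here.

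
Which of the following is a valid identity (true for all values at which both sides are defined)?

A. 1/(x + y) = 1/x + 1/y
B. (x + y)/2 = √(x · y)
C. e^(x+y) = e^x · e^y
C

A: fails at (4, 6) — LHS = 1/10, RHS = 5/12.
B: fails at (1, 3) — LHS = 2, RHS = √(3) ≈ 1.732.
C: holds — e.g. at (1, 4), both sides equal e^5 ≈ 148.4.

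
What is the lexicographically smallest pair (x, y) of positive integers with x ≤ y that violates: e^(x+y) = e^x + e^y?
(x, y) = (1, 1)

Substituting (1, 1) into the claim:
LHS = e^(1+1) = e^2 ≈ 7.389
RHS = e^1 + e^1 = 2·e ≈ 5.437

Since LHS ≠ RHS, this pair disproves the claim, and no lexicographically smaller pair (x ≤ y, positive integers) does.

For instance (3, 7) is also a counterexample (LHS = e^10 ≈ 22026.5, RHS = e^3 + e^7 ≈ 1117), but it's lexicographically larger.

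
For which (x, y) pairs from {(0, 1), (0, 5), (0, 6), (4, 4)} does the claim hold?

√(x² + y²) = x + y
Testing each pair:
(0, 1): LHS = 1, RHS = 1 → holds
(0, 5): LHS = 5, RHS = 5 → holds
(0, 6): LHS = 6, RHS = 6 → holds
(4, 4): LHS = 4·√(2) ≈ 5.657, RHS = 8 → fails

3 of 4 pairs satisfy the claim.

Answer: (0, 1), (0, 5), (0, 6)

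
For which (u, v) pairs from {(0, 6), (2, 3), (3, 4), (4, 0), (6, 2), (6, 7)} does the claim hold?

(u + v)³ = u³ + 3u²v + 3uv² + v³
All pairs

Testing each pair:
(0, 6): LHS = 216, RHS = 216 → holds
(2, 3): LHS = 125, RHS = 125 → holds
(3, 4): LHS = 343, RHS = 343 → holds
(4, 0): LHS = 64, RHS = 64 → holds
(6, 2): LHS = 512, RHS = 512 → holds
(6, 7): LHS = 2197, RHS = 2197 → holds

Every pair satisfies the claim.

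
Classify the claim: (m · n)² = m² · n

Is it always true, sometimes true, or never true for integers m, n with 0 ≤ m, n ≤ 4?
Sometimes true

It holds at (m, n) = (2, 0) (both sides equal 0), but fails at (m, n) = (3, 2) (LHS = 36, RHS = 18).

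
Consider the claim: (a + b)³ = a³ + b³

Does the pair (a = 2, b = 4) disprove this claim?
Yes

Substituting a = 2, b = 4:
LHS = (2 + 4)³ = 216
RHS = 2³ + 4³ = 72

Since LHS ≠ RHS, this pair disproves the claim.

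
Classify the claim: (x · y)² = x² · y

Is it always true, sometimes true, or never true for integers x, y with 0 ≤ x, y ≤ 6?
It holds at (x, y) = (3, 1) (both sides equal 9), but fails at (x, y) = (1, 4) (LHS = 16, RHS = 4).

Answer: Sometimes true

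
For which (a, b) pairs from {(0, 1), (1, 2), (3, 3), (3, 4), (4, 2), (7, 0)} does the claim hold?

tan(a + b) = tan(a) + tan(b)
(0, 1), (7, 0)

Testing each pair:
(0, 1): LHS = tan(1) ≈ 1.557, RHS = tan(1) ≈ 1.557 → holds
(1, 2): LHS = tan(3) ≈ -0.1425, RHS = tan(2) + tan(1) ≈ -0.6276 → fails
(3, 3): LHS = tan(6) ≈ -0.291, RHS = 2·tan(3) ≈ -0.2851 → fails
(3, 4): LHS = tan(7) ≈ 0.8714, RHS = tan(3) + tan(4) ≈ 1.015 → fails
(4, 2): LHS = tan(6) ≈ -0.291, RHS = tan(2) + tan(4) ≈ -1.027 → fails
(7, 0): LHS = tan(7) ≈ 0.8714, RHS = tan(7) ≈ 0.8714 → holds

2 of 6 pairs satisfy the claim.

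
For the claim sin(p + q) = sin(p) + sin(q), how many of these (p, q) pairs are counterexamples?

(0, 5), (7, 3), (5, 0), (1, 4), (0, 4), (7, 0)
2

Testing each pair:
(0, 5): LHS = sin(5) ≈ -0.9589, RHS = sin(5) ≈ -0.9589 → satisfies claim
(7, 3): LHS = sin(10) ≈ -0.544, RHS = sin(3) + sin(7) ≈ 0.7981 → counterexample
(5, 0): LHS = sin(5) ≈ -0.9589, RHS = sin(5) ≈ -0.9589 → satisfies claim
(1, 4): LHS = sin(5) ≈ -0.9589, RHS = sin(4) + sin(1) ≈ 0.08467 → counterexample
(0, 4): LHS = sin(4) ≈ -0.7568, RHS = sin(4) ≈ -0.7568 → satisfies claim
(7, 0): LHS = sin(7) ≈ 0.657, RHS = sin(7) ≈ 0.657 → satisfies claim

That makes 2 counterexamples.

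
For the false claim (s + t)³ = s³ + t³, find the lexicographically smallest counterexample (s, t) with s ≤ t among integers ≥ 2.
(s, t) = (2, 2)

Substituting (2, 2) into the claim:
LHS = (2 + 2)³ = 64
RHS = 2³ + 2³ = 16

Since LHS ≠ RHS, this pair disproves the claim, and no lexicographically smaller pair (s ≤ t, integers ≥ 2) does.

For instance (6, 7) is also a counterexample (LHS = 2197, RHS = 559), but it's lexicographically larger.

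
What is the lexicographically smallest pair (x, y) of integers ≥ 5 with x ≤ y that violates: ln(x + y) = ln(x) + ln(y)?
(x, y) = (5, 5)

Substituting (5, 5) into the claim:
LHS = ln(5 + 5) = ln(10) ≈ 2.303
RHS = ln(5) + ln(5) = 2·ln(5) ≈ 3.219

Since LHS ≠ RHS, this pair disproves the claim, and no lexicographically smaller pair (x ≤ y, integers ≥ 5) does.

For instance (10, 12) is also a counterexample (LHS = ln(22) ≈ 3.091, RHS = ln(10) + ln(12) ≈ 4.787), but it's lexicographically larger.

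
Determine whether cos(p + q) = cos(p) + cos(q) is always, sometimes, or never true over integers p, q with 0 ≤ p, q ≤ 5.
The claim fails for every pair in the range. For instance at (p, q) = (3, 1): LHS = cos(4) ≈ -0.6536, RHS = cos(3) + cos(1) ≈ -0.4497.

Answer: Never true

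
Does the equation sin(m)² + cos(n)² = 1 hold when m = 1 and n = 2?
Fails

Substituting m = 1, n = 2:

LHS = sin(1)² + cos(2)² ≈ 0.8813
RHS = 1

LHS ≠ RHS, so the equation does not hold at this point.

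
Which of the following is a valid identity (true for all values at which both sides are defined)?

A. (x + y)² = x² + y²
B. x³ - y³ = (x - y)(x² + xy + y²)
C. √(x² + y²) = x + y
B

A: fails at (3, 3) — LHS = 36, RHS = 18.
B: holds — e.g. at (2, 4), both sides equal -56.
C: fails at (3, 5) — LHS = √(34) ≈ 5.831, RHS = 8.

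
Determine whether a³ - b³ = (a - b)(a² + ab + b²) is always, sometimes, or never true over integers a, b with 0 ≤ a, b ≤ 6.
Always true

The identity holds for every pair in the range. For instance at (a, b) = (2, 1): both sides equal 7.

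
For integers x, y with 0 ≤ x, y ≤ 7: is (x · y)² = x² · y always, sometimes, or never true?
It holds at (x, y) = (0, 7) (both sides equal 0), but fails at (x, y) = (6, 5) (LHS = 900, RHS = 180).

Answer: Sometimes true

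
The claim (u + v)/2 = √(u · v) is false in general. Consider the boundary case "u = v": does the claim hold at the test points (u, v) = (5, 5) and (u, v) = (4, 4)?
At (5, 5): LHS = 5, RHS = 5 → equal
At (4, 4): LHS = 4, RHS = 4 → equal

So the claim does hold at both of these boundary points, even though it is not an identity.

Answer: Yes, holds at both test points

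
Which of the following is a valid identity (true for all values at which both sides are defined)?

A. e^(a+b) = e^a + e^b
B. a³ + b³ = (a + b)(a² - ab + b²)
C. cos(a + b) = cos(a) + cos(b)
A: fails at (2, 3) — LHS = e^5 ≈ 148.4, RHS = e^2 + e^3 ≈ 27.47.
B: holds — e.g. at (2, 2), both sides equal 16.
C: fails at (2, 7) — LHS = cos(9) ≈ -0.9111, RHS = cos(2) + cos(7) ≈ 0.3378.

Answer: B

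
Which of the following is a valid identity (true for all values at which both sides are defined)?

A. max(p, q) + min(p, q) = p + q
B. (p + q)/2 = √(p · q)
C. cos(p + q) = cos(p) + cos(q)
A: holds — e.g. at (4, 6), both sides equal 10.
B: fails at (4, 5) — LHS = 9/2, RHS = 2·√(5) ≈ 4.472.
C: fails at (3, 5) — LHS = cos(8) ≈ -0.1455, RHS = cos(3) + cos(5) ≈ -0.7063.

Answer: A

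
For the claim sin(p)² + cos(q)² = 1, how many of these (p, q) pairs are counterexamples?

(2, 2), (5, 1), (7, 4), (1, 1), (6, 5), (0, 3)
4

Testing each pair:
(2, 2): LHS = cos(2)² + sin(2)² = 1, RHS = 1 → satisfies claim
(5, 1): LHS = cos(1)² + sin(5)² ≈ 1.211, RHS = 1 → counterexample
(7, 4): LHS = cos(4)² + sin(7)² ≈ 0.8589, RHS = 1 → counterexample
(1, 1): LHS = cos(1)² + sin(1)² = 1, RHS = 1 → satisfies claim
(6, 5): LHS = sin(6)² + cos(5)² ≈ 0.1585, RHS = 1 → counterexample
(0, 3): LHS = cos(3)² ≈ 0.9801, RHS = 1 → counterexample

That makes 4 counterexamples.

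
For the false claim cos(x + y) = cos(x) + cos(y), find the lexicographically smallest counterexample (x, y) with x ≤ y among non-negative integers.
(x, y) = (0, 0)

Substituting (0, 0) into the claim:
LHS = cos(0 + 0) = 1
RHS = cos(0) + cos(0) = 2

Since LHS ≠ RHS, this pair disproves the claim, and no lexicographically smaller pair (x ≤ y, non-negative integers) does.

For instance (3, 5) is also a counterexample (LHS = cos(8) ≈ -0.1455, RHS = cos(3) + cos(5) ≈ -0.7063), but it's lexicographically larger.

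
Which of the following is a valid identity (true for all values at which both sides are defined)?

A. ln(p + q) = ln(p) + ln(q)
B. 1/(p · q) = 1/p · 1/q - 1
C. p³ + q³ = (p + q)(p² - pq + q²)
C

A: fails at (1, 1) — LHS = ln(2) ≈ 0.6931, RHS = 0.
B: fails at (2, 3) — LHS = 1/6, RHS = -5/6.
C: holds — e.g. at (2, 5), both sides equal 133.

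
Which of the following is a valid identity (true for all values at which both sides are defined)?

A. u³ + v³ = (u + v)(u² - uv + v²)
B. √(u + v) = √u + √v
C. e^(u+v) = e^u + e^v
A

A: holds — e.g. at (4, 6), both sides equal 280.
B: fails at (1, 3) — LHS = 2, RHS = 1 + √(3) ≈ 2.732.
C: fails at (5, 8) — LHS = e^13 ≈ 442413.4, RHS = e^5 + e^8 ≈ 3129.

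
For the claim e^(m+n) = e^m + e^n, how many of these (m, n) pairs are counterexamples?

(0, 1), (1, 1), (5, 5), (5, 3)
4

Testing each pair:
(0, 1): LHS = e ≈ 2.718, RHS = 1 + e ≈ 3.718 → counterexample
(1, 1): LHS = e^2 ≈ 7.389, RHS = 2·e ≈ 5.437 → counterexample
(5, 5): LHS = e^10 ≈ 22026.5, RHS = 2·e^5 ≈ 296.8 → counterexample
(5, 3): LHS = e^8 ≈ 2981, RHS = e^3 + e^5 ≈ 168.5 → counterexample

That makes 4 counterexamples.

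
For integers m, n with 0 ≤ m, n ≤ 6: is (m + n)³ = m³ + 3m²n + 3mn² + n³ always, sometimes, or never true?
The identity holds for every pair in the range. For instance at (m, n) = (1, 3): both sides equal 64.

Answer: Always true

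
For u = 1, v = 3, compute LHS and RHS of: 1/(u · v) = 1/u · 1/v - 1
LHS = 1/(1 · 3) = 1/3
RHS = 1/1 · 1/3 - 1 = -2/3

LHS ≠ RHS, so the equation does not hold here.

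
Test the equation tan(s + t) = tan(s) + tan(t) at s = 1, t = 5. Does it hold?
Fails

Substituting s = 1, t = 5:

LHS = tan(1 + 5) = tan(6) ≈ -0.291
RHS = tan(1) + tan(5) ≈ -1.823

LHS ≠ RHS, so the equation does not hold at this point.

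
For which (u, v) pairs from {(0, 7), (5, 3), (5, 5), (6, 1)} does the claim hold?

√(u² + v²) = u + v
Testing each pair:
(0, 7): LHS = 7, RHS = 7 → holds
(5, 3): LHS = √(34) ≈ 5.831, RHS = 8 → fails
(5, 5): LHS = 5·√(2) ≈ 7.071, RHS = 10 → fails
(6, 1): LHS = √(37) ≈ 6.083, RHS = 7 → fails

1 of 4 pairs satisfies the claim.

Answer: (0, 7)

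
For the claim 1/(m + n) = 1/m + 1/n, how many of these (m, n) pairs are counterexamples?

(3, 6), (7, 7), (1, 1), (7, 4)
Testing each pair:
(3, 6): LHS = 1/9, RHS = 1/2 → counterexample
(7, 7): LHS = 1/14, RHS = 2/7 → counterexample
(1, 1): LHS = 1/2, RHS = 2 → counterexample
(7, 4): LHS = 1/11, RHS = 11/28 → counterexample

That makes 4 counterexamples.

Answer: 4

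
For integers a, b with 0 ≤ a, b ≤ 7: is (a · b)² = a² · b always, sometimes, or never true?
It holds at (a, b) = (0, 2) (both sides equal 0), but fails at (a, b) = (1, 5) (LHS = 25, RHS = 5).

Answer: Sometimes true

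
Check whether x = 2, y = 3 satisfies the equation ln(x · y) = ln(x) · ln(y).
Substituting x = 2, y = 3:

LHS = ln(2 · 3) = ln(6) ≈ 1.792
RHS = ln(2) · ln(3) ≈ 0.7615

LHS ≠ RHS, so the equation does not hold at this point.

Answer: Fails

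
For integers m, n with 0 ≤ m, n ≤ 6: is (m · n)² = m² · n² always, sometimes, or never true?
The identity holds for every pair in the range. For instance at (m, n) = (0, 5): both sides equal 0.

Answer: Always true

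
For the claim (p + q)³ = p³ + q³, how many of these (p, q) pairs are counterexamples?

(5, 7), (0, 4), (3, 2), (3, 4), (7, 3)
Testing each pair:
(5, 7): LHS = 1728, RHS = 468 → counterexample
(0, 4): LHS = 64, RHS = 64 → satisfies claim
(3, 2): LHS = 125, RHS = 35 → counterexample
(3, 4): LHS = 343, RHS = 91 → counterexample
(7, 3): LHS = 1000, RHS = 370 → counterexample

That makes 4 counterexamples.

Answer: 4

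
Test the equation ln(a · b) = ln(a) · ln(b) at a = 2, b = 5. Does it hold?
Fails

Substituting a = 2, b = 5:

LHS = ln(2 · 5) = ln(10) ≈ 2.303
RHS = ln(2) · ln(5) ≈ 1.116

LHS ≠ RHS, so the equation does not hold at this point.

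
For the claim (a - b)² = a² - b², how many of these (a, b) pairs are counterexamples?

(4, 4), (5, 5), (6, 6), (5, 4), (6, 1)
Testing each pair:
(4, 4): LHS = 0, RHS = 0 → satisfies claim
(5, 5): LHS = 0, RHS = 0 → satisfies claim
(6, 6): LHS = 0, RHS = 0 → satisfies claim
(5, 4): LHS = 1, RHS = 9 → counterexample
(6, 1): LHS = 25, RHS = 35 → counterexample

That makes 2 counterexamples.

Answer: 2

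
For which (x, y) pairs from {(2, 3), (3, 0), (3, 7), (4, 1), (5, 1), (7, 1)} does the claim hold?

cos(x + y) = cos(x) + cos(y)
None

Testing each pair:
(2, 3): LHS = cos(5) ≈ 0.2837, RHS = cos(3) + cos(2) ≈ -1.406 → fails
(3, 0): LHS = cos(3) ≈ -0.99, RHS = cos(3) + 1 ≈ 0.01001 → fails
(3, 7): LHS = cos(10) ≈ -0.8391, RHS = cos(3) + cos(7) ≈ -0.2361 → fails
(4, 1): LHS = cos(5) ≈ 0.2837, RHS = cos(4) + cos(1) ≈ -0.1133 → fails
(5, 1): LHS = cos(6) ≈ 0.9602, RHS = cos(5) + cos(1) ≈ 0.824 → fails
(7, 1): LHS = cos(8) ≈ -0.1455, RHS = cos(1) + cos(7) ≈ 1.294 → fails

No pair satisfies the claim.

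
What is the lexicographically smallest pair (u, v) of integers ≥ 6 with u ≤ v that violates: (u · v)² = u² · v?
Substituting (6, 6) into the claim:
LHS = (6 · 6)² = 1296
RHS = 6² · 6 = 216

Since LHS ≠ RHS, this pair disproves the claim, and no lexicographically smaller pair (u ≤ v, integers ≥ 6) does.

For instance (7, 8) is also a counterexample (LHS = 3136, RHS = 392), but it's lexicographically larger.

Answer: (u, v) = (6, 6)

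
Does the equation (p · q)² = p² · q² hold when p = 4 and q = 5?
Holds

Substituting p = 4, q = 5:

LHS = (4 · 5)² = 400
RHS = 4² · 5² = 400

LHS = RHS, so the equation holds at this point.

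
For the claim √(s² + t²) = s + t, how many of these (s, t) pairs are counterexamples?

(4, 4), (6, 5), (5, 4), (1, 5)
4

Testing each pair:
(4, 4): LHS = 4·√(2) ≈ 5.657, RHS = 8 → counterexample
(6, 5): LHS = √(61) ≈ 7.81, RHS = 11 → counterexample
(5, 4): LHS = √(41) ≈ 6.403, RHS = 9 → counterexample
(1, 5): LHS = √(26) ≈ 5.099, RHS = 6 → counterexample

That makes 4 counterexamples.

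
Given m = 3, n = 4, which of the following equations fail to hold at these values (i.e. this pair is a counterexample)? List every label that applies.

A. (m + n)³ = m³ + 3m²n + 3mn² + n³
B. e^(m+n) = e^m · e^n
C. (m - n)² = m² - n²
C

Evaluating each claim at the given values:
A. LHS = 343, RHS = 343 → holds here (LHS = RHS)
B. LHS = e^7 ≈ 1097, RHS = e^7 ≈ 1097 → holds here (LHS = RHS)
C. LHS = 1, RHS = -7 → fails here (LHS ≠ RHS)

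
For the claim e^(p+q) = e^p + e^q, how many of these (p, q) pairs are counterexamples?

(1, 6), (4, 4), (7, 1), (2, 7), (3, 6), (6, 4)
6

Testing each pair:
(1, 6): LHS = e^7 ≈ 1097, RHS = e + e^6 ≈ 406.1 → counterexample
(4, 4): LHS = e^8 ≈ 2981, RHS = 2·e^4 ≈ 109.2 → counterexample
(7, 1): LHS = e^8 ≈ 2981, RHS = e + e^7 ≈ 1099 → counterexample
(2, 7): LHS = e^9 ≈ 8103, RHS = e^2 + e^7 ≈ 1104 → counterexample
(3, 6): LHS = e^9 ≈ 8103, RHS = e^3 + e^6 ≈ 423.5 → counterexample
(6, 4): LHS = e^10 ≈ 22026.5, RHS = e^4 + e^6 ≈ 458 → counterexample

That makes 6 counterexamples.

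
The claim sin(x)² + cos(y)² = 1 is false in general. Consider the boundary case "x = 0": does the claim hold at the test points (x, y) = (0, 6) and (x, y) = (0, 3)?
No, fails at both test points

At (0, 6): LHS = cos(6)² ≈ 0.9219 ≠ RHS = 1
At (0, 3): LHS = cos(3)² ≈ 0.9801 ≠ RHS = 1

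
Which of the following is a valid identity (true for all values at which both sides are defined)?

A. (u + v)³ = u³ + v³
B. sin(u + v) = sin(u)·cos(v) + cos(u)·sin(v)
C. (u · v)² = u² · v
A: fails at (4, 4) — LHS = 512, RHS = 128.
B: holds — e.g. at (3, 5), both sides equal sin(8) ≈ 0.9894.
C: fails at (6, 7) — LHS = 1764, RHS = 252.

Answer: B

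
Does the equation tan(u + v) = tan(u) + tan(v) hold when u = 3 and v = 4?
Fails

Substituting u = 3, v = 4:

LHS = tan(3 + 4) = tan(7) ≈ 0.8714
RHS = tan(3) + tan(4) ≈ 1.015

LHS ≠ RHS, so the equation does not hold at this point.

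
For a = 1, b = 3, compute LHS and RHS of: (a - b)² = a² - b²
LHS = (1 - 3)² = 4
RHS = 1² - 3² = -8

LHS ≠ RHS, so the equation does not hold here.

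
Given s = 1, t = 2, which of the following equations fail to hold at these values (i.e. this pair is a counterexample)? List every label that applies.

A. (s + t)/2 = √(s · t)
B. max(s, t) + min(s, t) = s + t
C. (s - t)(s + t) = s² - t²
A

Evaluating each claim at the given values:
A. LHS = 3/2, RHS = √(2) ≈ 1.414 → fails here (LHS ≠ RHS)
B. LHS = 3, RHS = 3 → holds here (LHS = RHS)
C. LHS = -3, RHS = -3 → holds here (LHS = RHS)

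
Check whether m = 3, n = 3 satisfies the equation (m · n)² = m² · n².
Substituting m = 3, n = 3:

LHS = (3 · 3)² = 81
RHS = 3² · 3² = 81

LHS = RHS, so the equation holds at this point.

Answer: Holds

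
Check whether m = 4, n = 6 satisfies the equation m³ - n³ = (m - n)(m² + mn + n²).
Substituting m = 4, n = 6:

LHS = 4³ - 6³ = -152
RHS = (4 - 6)(4² + 4·6 + 6²) = -152

LHS = RHS, so the equation holds at this point.

Answer: Holds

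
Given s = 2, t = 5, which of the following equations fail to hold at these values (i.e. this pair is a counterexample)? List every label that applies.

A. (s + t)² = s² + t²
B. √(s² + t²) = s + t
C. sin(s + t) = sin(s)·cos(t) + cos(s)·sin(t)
A, B

Evaluating each claim at the given values:
A. LHS = 49, RHS = 29 → fails here (LHS ≠ RHS)
B. LHS = √(29) ≈ 5.385, RHS = 7 → fails here (LHS ≠ RHS)
C. LHS = sin(7) ≈ 0.657, RHS = sin(2)·cos(5) + sin(5)·cos(2) ≈ 0.657 → holds here (LHS = RHS)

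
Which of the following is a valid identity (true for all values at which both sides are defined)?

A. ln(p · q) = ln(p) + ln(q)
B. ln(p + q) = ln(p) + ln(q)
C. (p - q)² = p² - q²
A

A: holds — e.g. at (1, 1), both sides equal 0.
B: fails at (3, 3) — LHS = ln(6) ≈ 1.792, RHS = 2·ln(3) ≈ 2.197.
C: fails at (2, 7) — LHS = 25, RHS = -45.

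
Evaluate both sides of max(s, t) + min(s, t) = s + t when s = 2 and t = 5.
LHS = max(2, 5) + min(2, 5) = 7
RHS = 2 + 5 = 7

LHS = RHS: the two sides agree.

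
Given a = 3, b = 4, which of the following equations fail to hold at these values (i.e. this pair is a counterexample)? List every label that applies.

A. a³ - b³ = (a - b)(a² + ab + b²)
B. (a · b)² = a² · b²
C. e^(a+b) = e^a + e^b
Evaluating each claim at the given values:
A. LHS = -37, RHS = -37 → holds here (LHS = RHS)
B. LHS = 144, RHS = 144 → holds here (LHS = RHS)
C. LHS = e^7 ≈ 1097, RHS = e^3 + e^4 ≈ 74.68 → fails here (LHS ≠ RHS)

Answer: C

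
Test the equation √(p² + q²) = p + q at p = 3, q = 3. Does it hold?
Fails

Substituting p = 3, q = 3:

LHS = √(3² + 3²) = 3·√(2) ≈ 4.243
RHS = 3 + 3 = 6

LHS ≠ RHS, so the equation does not hold at this point.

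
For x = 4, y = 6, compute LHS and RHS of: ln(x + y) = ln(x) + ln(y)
LHS = ln(4 + 6) = ln(10) ≈ 2.303
RHS = ln(4) + ln(6) ≈ 3.178

LHS ≠ RHS (they differ by about 0.8755), so the equation does not hold here.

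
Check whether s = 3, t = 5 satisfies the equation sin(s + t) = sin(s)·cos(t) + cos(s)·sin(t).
Substituting s = 3, t = 5:

LHS = sin(3 + 5) = sin(8) ≈ 0.9894
RHS = sin(3)·cos(5) + cos(3)·sin(5) = sin(3)·cos(5) + sin(5)·cos(3) ≈ 0.9894

LHS = RHS, so the equation holds at this point.

Answer: Holds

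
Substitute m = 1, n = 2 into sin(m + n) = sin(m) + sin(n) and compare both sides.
LHS = sin(1 + 2) = sin(3) ≈ 0.1411
RHS = sin(1) + sin(2) ≈ 1.751

LHS ≠ RHS (they differ by about 1.61), so the equation does not hold here.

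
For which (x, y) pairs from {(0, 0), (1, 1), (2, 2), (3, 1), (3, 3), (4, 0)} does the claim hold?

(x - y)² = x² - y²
Testing each pair:
(0, 0): LHS = 0, RHS = 0 → holds
(1, 1): LHS = 0, RHS = 0 → holds
(2, 2): LHS = 0, RHS = 0 → holds
(3, 1): LHS = 4, RHS = 8 → fails
(3, 3): LHS = 0, RHS = 0 → holds
(4, 0): LHS = 16, RHS = 16 → holds

5 of 6 pairs satisfy the claim.

Answer: (0, 0), (1, 1), (2, 2), (3, 3), (4, 0)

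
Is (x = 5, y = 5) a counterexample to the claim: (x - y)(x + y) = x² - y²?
Substituting x = 5, y = 5:
LHS = (5 - 5)(5 + 5) = 0
RHS = 5² - 5² = 0

The sides agree, so this pair does not disprove the claim.

Answer: No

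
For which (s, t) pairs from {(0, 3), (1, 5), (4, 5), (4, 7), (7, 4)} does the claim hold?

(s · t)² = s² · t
Testing each pair:
(0, 3): LHS = 0, RHS = 0 → holds
(1, 5): LHS = 25, RHS = 5 → fails
(4, 5): LHS = 400, RHS = 80 → fails
(4, 7): LHS = 784, RHS = 112 → fails
(7, 4): LHS = 784, RHS = 196 → fails

1 of 5 pairs satisfies the claim.

Answer: (0, 3)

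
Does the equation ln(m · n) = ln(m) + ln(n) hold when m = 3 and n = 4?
Holds

Substituting m = 3, n = 4:

LHS = ln(3 · 4) = ln(12) ≈ 2.485
RHS = ln(3) + ln(4) ≈ 2.485

LHS = RHS, so the equation holds at this point.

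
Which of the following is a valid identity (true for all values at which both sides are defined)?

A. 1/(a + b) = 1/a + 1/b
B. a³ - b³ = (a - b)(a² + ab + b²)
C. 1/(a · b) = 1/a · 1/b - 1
A: fails at (1, 5) — LHS = 1/6, RHS = 6/5.
B: holds — e.g. at (2, 7), both sides equal -335.
C: fails at (4, 5) — LHS = 1/20, RHS = -19/20.

Answer: B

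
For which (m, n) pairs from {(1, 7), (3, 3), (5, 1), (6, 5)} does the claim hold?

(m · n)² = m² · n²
All pairs

Testing each pair:
(1, 7): LHS = 49, RHS = 49 → holds
(3, 3): LHS = 81, RHS = 81 → holds
(5, 1): LHS = 25, RHS = 25 → holds
(6, 5): LHS = 900, RHS = 900 → holds

Every pair satisfies the claim.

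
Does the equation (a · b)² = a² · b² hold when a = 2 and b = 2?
Holds

Substituting a = 2, b = 2:

LHS = (2 · 2)² = 16
RHS = 2² · 2² = 16

LHS = RHS, so the equation holds at this point.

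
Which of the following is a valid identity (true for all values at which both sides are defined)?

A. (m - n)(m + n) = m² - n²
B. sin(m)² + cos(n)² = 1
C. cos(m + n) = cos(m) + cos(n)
A: holds — e.g. at (1, 5), both sides equal -24.
B: fails at (2, 7) — LHS = cos(7)² + sin(2)² ≈ 1.395, RHS = 1.
C: fails at (3, 7) — LHS = cos(10) ≈ -0.8391, RHS = cos(3) + cos(7) ≈ -0.2361.

Answer: A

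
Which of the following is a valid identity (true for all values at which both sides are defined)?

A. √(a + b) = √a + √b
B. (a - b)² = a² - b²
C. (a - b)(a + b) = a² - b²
C

A: fails at (1, 1) — LHS = √(2) ≈ 1.414, RHS = 2.
B: fails at (5, 8) — LHS = 9, RHS = -39.
C: holds — e.g. at (2, 7), both sides equal -45.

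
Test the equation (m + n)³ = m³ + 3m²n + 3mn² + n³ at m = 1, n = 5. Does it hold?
Holds

Substituting m = 1, n = 5:

LHS = (1 + 5)³ = 216
RHS = 1³ + 3·1²·5 + 3·1·5² + 5³ = 216

LHS = RHS, so the equation holds at this point.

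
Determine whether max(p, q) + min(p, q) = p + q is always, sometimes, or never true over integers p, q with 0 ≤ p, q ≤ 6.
The identity holds for every pair in the range. For instance at (p, q) = (0, 0): both sides equal 0.

Answer: Always true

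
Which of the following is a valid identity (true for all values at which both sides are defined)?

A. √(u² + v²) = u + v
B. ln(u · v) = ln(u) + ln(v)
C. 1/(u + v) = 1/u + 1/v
A: fails at (3, 7) — LHS = √(58) ≈ 7.616, RHS = 10.
B: holds — e.g. at (1, 2), both sides equal ln(2) ≈ 0.6931.
C: fails at (3, 3) — LHS = 1/6, RHS = 2/3.

Answer: B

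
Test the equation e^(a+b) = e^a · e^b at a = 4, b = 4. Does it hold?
Substituting a = 4, b = 4:

LHS = e^(4+4) = e^8 ≈ 2981
RHS = e^4 · e^4 = e^8 ≈ 2981

LHS = RHS, so the equation holds at this point.

Answer: Holds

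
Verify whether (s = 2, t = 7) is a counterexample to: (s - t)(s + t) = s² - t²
No

Substituting s = 2, t = 7:
LHS = (2 - 7)(2 + 7) = -45
RHS = 2² - 7² = -45

The sides agree, so this pair does not disprove the claim.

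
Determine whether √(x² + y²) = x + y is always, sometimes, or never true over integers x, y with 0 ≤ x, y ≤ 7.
It holds at (x, y) = (6, 0) (both sides equal 6), but fails at (x, y) = (2, 3) (LHS = √(13) ≈ 3.606, RHS = 5).

Answer: Sometimes true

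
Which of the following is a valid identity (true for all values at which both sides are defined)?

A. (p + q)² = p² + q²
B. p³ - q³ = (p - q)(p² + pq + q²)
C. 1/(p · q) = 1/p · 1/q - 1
B

A: fails at (4, 4) — LHS = 64, RHS = 32.
B: holds — e.g. at (4, 5), both sides equal -61.
C: fails at (2, 3) — LHS = 1/6, RHS = -5/6.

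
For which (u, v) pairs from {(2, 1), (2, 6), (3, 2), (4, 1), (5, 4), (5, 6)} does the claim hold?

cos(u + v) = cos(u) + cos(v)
Testing each pair:
(2, 1): LHS = cos(3) ≈ -0.99, RHS = cos(2) + cos(1) ≈ 0.1242 → fails
(2, 6): LHS = cos(8) ≈ -0.1455, RHS = cos(2) + cos(6) ≈ 0.544 → fails
(3, 2): LHS = cos(5) ≈ 0.2837, RHS = cos(3) + cos(2) ≈ -1.406 → fails
(4, 1): LHS = cos(5) ≈ 0.2837, RHS = cos(4) + cos(1) ≈ -0.1133 → fails
(5, 4): LHS = cos(9) ≈ -0.9111, RHS = cos(4) + cos(5) ≈ -0.37 → fails
(5, 6): LHS = cos(11) ≈ 0.004426, RHS = cos(5) + cos(6) ≈ 1.244 → fails

No pair satisfies the claim.

Answer: None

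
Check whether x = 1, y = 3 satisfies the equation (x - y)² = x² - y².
Substituting x = 1, y = 3:

LHS = (1 - 3)² = 4
RHS = 1² - 3² = -8

LHS ≠ RHS, so the equation does not hold at this point.

Answer: Fails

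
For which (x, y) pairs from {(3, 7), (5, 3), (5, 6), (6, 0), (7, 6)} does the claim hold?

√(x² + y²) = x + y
(6, 0)

Testing each pair:
(3, 7): LHS = √(58) ≈ 7.616, RHS = 10 → fails
(5, 3): LHS = √(34) ≈ 5.831, RHS = 8 → fails
(5, 6): LHS = √(61) ≈ 7.81, RHS = 11 → fails
(6, 0): LHS = 6, RHS = 6 → holds
(7, 6): LHS = √(85) ≈ 9.22, RHS = 13 → fails

1 of 5 pairs satisfies the claim.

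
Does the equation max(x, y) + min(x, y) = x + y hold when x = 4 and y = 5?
Holds

Substituting x = 4, y = 5:

LHS = max(4, 5) + min(4, 5) = 9
RHS = 4 + 5 = 9

LHS = RHS, so the equation holds at this point.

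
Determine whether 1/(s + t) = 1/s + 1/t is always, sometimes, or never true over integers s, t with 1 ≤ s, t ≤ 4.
Never true

The claim fails for every pair in the range. For instance at (s, t) = (4, 3): LHS = 1/7, RHS = 7/12.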